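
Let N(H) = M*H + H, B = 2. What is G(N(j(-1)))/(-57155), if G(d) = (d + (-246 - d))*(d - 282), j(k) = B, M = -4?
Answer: -70848/57155 ≈ -1.2396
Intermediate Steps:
j(k) = 2
N(H) = -3*H (N(H) = -4*H + H = -3*H)
G(d) = 69372 - 246*d (G(d) = -246*(-282 + d) = 69372 - 246*d)
G(N(j(-1)))/(-57155) = (69372 - (-738)*2)/(-57155) = (69372 - 246*(-6))*(-1/57155) = (69372 + 1476)*(-1/57155) = 70848*(-1/57155) = -70848/57155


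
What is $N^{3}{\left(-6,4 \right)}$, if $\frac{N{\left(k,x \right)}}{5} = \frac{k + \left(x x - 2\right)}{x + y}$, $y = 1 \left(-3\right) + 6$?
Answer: $\frac{64000}{343} \approx 186.59$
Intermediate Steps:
$y = 3$ ($y = -3 + 6 = 3$)
$N{\left(k,x \right)} = \frac{5 \left(-2 + k + x^{2}\right)}{3 + x}$ ($N{\left(k,x \right)} = 5 \frac{k + \left(x x - 2\right)}{x + 3} = 5 \frac{k + \left(x^{2} - 2\right)}{3 + x} = 5 \frac{k + \left(-2 + x^{2}\right)}{3 + x} = 5 \frac{-2 + k + x^{2}}{3 + x} = \frac{5 \left(-2 + k + x^{2}\right)}{3 + x}$)
$N^{3}{\left(-6,4 \right)} = \left(\frac{5 \left(-2 - 6 + 4^{2}\right)}{3 + 4}\right)^{3} = \left(\frac{5 \left(-2 - 6 + 16\right)}{7}\right)^{3} = \left(5 \cdot \frac{1}{7} \cdot 8\right)^{3} = \left(\frac{40}{7}\right)^{3} = \frac{64000}{343}$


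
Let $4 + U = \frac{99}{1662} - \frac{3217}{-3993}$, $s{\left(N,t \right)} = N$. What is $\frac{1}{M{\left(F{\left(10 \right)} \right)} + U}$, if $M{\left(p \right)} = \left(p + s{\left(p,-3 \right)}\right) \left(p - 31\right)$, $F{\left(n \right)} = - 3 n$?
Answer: $\frac{2212122}{8089432019} \approx 0.00027346$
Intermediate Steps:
$M{\left(p \right)} = 2 p \left(-31 + p\right)$ ($M{\left(p \right)} = \left(p + p\right) \left(p - 31\right) = 2 p \left(-31 + p\right)$)
$U = - \frac{6934501}{2212122}$ ($U = -4 + \left(\frac{99}{1662} - \frac{3217}{-3993}\right) = -4 + \left(99 \cdot \frac{1}{1662} - - \frac{3217}{3993}\right) = -4 + \left(\frac{33}{554} + \frac{3217}{3993}\right) = -4 + \frac{1913987}{2212122} = - \frac{6934501}{2212122} \approx -3.1348$)
$\frac{1}{M{\left(F{\left(10 \right)} \right)} + U} = \frac{1}{2 \left(\left(-3\right) 10\right) \left(-31 - 30\right) - \frac{6934501}{2212122}} = \frac{1}{2 \left(-30\right) \left(-31 - 30\right) - \frac{6934501}{2212122}} = \frac{1}{2 \left(-30\right) \left(-61\right) - \frac{6934501}{2212122}} = \frac{1}{3660 - \frac{6934501}{2212122}} = \frac{1}{\frac{8089432019}{2212122}} = \frac{2212122}{8089432019}$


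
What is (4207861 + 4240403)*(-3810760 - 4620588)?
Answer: -71230253779872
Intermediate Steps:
(4207861 + 4240403)*(-3810760 - 4620588) = 8448264*(-8431348) = -71230253779872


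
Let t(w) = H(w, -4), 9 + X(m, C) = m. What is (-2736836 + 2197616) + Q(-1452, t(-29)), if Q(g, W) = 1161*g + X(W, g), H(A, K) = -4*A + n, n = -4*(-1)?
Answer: -2224881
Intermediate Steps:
n = 4
X(m, C) = -9 + m
H(A, K) = 4 - 4*A (H(A, K) = -4*A + 4 = 4 - 4*A)
t(w) = 4 - 4*w
Q(g, W) = -9 + W + 1161*g (Q(g, W) = 1161*g + (-9 + W) = -9 + W + 1161*g)
(-2736836 + 2197616) + Q(-1452, t(-29)) = (-2736836 + 2197616) + (-9 + (4 - 4*(-29)) + 1161*(-1452)) = -539220 + (-9 + (4 + 116) - 1685772) = -539220 + (-9 + 120 - 1685772) = -539220 - 1685661 = -2224881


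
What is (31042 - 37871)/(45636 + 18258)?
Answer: -6829/63894 ≈ -0.10688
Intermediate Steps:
(31042 - 37871)/(45636 + 18258) = -6829/63894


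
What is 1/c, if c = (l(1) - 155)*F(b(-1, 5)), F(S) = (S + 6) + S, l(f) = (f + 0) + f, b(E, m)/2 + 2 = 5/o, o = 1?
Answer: -1/2754 ≈ -0.00036311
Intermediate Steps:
b(E, m) = 6 (b(E, m) = -4 + 2*(5/1) = -4 + 2*(5*1) = -4 + 2*5 = -4 + 10 = 6)
l(f) = 2*f (l(f) = f + f = 2*f)
F(S) = 6 + 2*S (F(S) = (6 + S) + S = 6 + 2*S)
c = -2754 (c = (2*1 - 155)*(6 + 2*6) = (2 - 155)*(6 + 12) = -153*18 = -2754)
1/c = 1/(-2754) = -1/2754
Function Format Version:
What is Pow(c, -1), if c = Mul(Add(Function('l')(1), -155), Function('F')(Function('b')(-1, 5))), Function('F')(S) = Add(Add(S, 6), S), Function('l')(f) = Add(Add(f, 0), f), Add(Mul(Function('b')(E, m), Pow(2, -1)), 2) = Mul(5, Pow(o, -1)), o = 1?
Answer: Rational(-1, 2754) ≈ -0.00036311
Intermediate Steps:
Function('b')(E, m) = 6 (Function('b')(E, m) = Add(-4, Mul(2, Mul(5, Pow(1, -1)))) = Add(-4, Mul(2, Mul(5, 1))) = Add(-4, Mul(2, 5)) = Add(-4, 10) = 6)
Function('l')(f) = Mul(2, f) (Function('l')(f) = Add(f, f) = Mul(2, f))
Function('F')(S) = Add(6, Mul(2, S)) (Function('F')(S) = Add(Add(6, S), S) = Add(6, Mul(2, S)))
c = -2754 (c = Mul(Add(Mul(2, 1), -155), Add(6, Mul(2, 6))) = Mul(Add(2, -155), Add(6, 12)) = Mul(-153, 18) = -2754)
Pow(c, -1) = Pow(-2754, -1) = Rational(-1, 2754)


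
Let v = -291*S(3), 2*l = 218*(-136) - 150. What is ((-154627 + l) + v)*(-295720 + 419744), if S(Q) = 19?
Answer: -21711021320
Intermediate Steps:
l = -14899 (l = (218*(-136) - 150)/2 = (-29648 - 150)/2 = (½)*(-29798) = -14899)
v = -5529 (v = -291*19 = -5529)
((-154627 + l) + v)*(-295720 + 419744) = ((-154627 - 14899) - 5529)*(-295720 + 419744) = (-169526 - 5529)*124024 = -175055*124024 = -21711021320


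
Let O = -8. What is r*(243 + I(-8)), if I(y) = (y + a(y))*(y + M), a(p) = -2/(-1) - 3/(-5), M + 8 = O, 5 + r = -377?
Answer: -711666/5 ≈ -1.4233e+5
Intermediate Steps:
r = -382 (r = -5 - 377 = -382)
M = -16 (M = -8 - 8 = -16)
a(p) = 13/5 (a(p) = -2*(-1) - 3*(-⅕) = 2 + ⅗ = 13/5)
I(y) = (-16 + y)*(13/5 + y) (I(y) = (y + 13/5)*(y - 16) = (13/5 + y)*(-16 + y) = (-16 + y)*(13/5 + y))
r*(243 + I(-8)) = -382*(243 + (-208/5 + (-8)² - 67/5*(-8))) = -382*(243 + (-208/5 + 64 + 536/5)) = -382*(243 + 648/5) = -382*1863/5 = -711666/5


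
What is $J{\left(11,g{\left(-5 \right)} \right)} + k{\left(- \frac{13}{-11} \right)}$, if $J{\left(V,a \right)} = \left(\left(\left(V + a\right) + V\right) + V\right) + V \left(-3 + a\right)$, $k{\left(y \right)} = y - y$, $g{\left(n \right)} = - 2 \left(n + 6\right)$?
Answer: $-24$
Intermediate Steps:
$g{\left(n \right)} = -12 - 2 n$ ($g{\left(n \right)} = - 2 \left(6 + n\right) = -12 - 2 n$)
$k{\left(y \right)} = 0$
$J{\left(V,a \right)} = a + 3 V + V \left(-3 + a\right)$ ($J{\left(V,a \right)} = \left(\left(a + 2 V\right) + V\right) + V \left(-3 + a\right) = \left(a + 3 V\right) + V \left(-3 + a\right) = a + 3 V + V \left(-3 + a\right)$)
$J{\left(11,g{\left(-5 \right)} \right)} + k{\left(- \frac{13}{-11} \right)} = \left(-12 - -10\right) \left(1 + 11\right) + 0 = \left(-12 + 10\right) 12 + 0 = \left(-2\right) 12 + 0 = -24 + 0 = -24$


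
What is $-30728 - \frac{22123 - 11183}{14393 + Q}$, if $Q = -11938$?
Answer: $- \frac{15089636}{491} \approx -30732.0$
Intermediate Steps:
$-30728 - \frac{22123 - 11183}{14393 + Q} = -30728 - \frac{22123 - 11183}{14393 - 11938} = -30728 - \frac{10940}{2455} = -30728 - 10940 \cdot \frac{1}{2455} = -30728 - \frac{2188}{491} = - \frac{15089636}{491}$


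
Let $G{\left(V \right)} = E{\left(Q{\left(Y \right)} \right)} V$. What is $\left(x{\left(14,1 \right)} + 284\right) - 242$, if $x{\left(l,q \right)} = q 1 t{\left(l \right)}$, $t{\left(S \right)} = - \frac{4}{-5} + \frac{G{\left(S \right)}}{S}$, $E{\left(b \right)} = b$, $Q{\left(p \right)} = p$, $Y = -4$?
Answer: $\frac{194}{5} \approx 38.8$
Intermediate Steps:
$G{\left(V \right)} = - 4 V$
$t{\left(S \right)} = - \frac{16}{5}$ ($t{\left(S \right)} = - \frac{4}{-5} + \frac{\left(-4\right) S}{S} = \left(-4\right) \left(- \frac{1}{5}\right) - 4 = \frac{4}{5} - 4 = - \frac{16}{5}$)
$x{\left(l,q \right)} = - \frac{16 q}{5}$ ($x{\left(l,q \right)} = q 1 \left(- \frac{16}{5}\right) = q \left(- \frac{16}{5}\right) = - \frac{16 q}{5}$)
$\left(x{\left(14,1 \right)} + 284\right) - 242 = \left(\left(- \frac{16}{5}\right) 1 + 284\right) - 242 = \left(- \frac{16}{5} + 284\right) - 242 = \frac{1404}{5} - 242 = \frac{194}{5}$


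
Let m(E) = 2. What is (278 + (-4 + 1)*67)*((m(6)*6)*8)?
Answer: 7392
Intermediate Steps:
(278 + (-4 + 1)*67)*((m(6)*6)*8) = (278 + (-4 + 1)*67)*((2*6)*8) = (278 - 3*67)*(12*8) = (278 - 201)*96 = 77*96 = 7392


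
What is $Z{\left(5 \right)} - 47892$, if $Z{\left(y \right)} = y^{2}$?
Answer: $-47867$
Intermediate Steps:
$Z{\left(5 \right)} - 47892 = 5^{2} - 47892 = 25 - 47892 = -47867$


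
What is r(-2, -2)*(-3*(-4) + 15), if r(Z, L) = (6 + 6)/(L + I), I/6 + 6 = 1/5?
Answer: -405/46 ≈ -8.8044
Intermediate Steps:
I = -174/5 (I = -36 + 6/5 = -174/5 ≈ -34.800)
r(Z, L) = 12/(-174/5 + L) (r(Z, L) = (6 + 6)/(L - 174/5) = 12/(-174/5 + L))
r(-2, -2)*(-3*(-4) + 15) = (60/(-174 + 5*(-2)))*(-3*(-4) + 15) = (60/(-174 - 10))*(12 + 15) = (60/(-184))*27 = (60*(-1/184))*27 = -15/46*27 = -405/46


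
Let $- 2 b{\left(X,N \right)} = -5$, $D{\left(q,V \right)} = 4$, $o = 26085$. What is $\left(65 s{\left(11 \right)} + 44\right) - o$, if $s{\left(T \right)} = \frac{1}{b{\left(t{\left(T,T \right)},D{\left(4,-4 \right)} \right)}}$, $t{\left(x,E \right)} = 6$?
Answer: $-26015$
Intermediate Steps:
$b{\left(X,N \right)} = \frac{5}{2}$ ($b{\left(X,N \right)} = \left(- \frac{1}{2}\right) \left(-5\right) = \frac{5}{2}$)
$s{\left(T \right)} = \frac{2}{5}$ ($s{\left(T \right)} = \frac{1}{\frac{5}{2}} = \frac{2}{5}$)
$\left(65 s{\left(11 \right)} + 44\right) - o = \left(65 \cdot \frac{2}{5} + 44\right) - 26085 = \left(26 + 44\right) - 26085 = 70 - 26085 = -26015$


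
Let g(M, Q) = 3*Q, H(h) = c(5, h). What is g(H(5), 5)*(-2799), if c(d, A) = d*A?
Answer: -41985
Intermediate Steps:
c(d, A) = A*d
H(h) = 5*h (H(h) = h*5 = 5*h)
g(H(5), 5)*(-2799) = (3*5)*(-2799) = 15*(-2799) = -41985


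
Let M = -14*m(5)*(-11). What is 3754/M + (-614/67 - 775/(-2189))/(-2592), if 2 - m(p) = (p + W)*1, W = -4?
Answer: 7208504791/295672608 ≈ 24.380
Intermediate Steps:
m(p) = 6 - p (m(p) = 2 - (p - 4) = 2 - (-4 + p) = 2 + (4 - p) = 6 - p)
M = 154 (M = -14*(6 - 1*5)*(-11) = -14*(6 - 5)*(-11) = -14*1*(-11) = -14*(-11) = 154)
3754/M + (-614/67 - 775/(-2189))/(-2592) = 3754/154 + (-614/67 - 775/(-2189))/(-2592) = 3754*(1/154) + (-614*1/67 - 775*(-1/2189))*(-1/2592) = 1877/77 + (-614/67 + 775/2189)*(-1/2592) = 1877/77 - 1292121/146663*(-1/2592) = 1877/77 + 143569/42238944 = 7208504791/295672608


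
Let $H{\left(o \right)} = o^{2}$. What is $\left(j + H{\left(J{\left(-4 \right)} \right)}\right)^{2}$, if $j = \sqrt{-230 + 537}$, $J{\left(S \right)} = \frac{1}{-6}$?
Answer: $\frac{397873}{1296} + \frac{\sqrt{307}}{18} \approx 307.97$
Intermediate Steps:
$J{\left(S \right)} = - \frac{1}{6}$
$j = \sqrt{307} \approx 17.521$
$\left(j + H{\left(J{\left(-4 \right)} \right)}\right)^{2} = \left(\sqrt{307} + \left(- \frac{1}{6}\right)^{2}\right)^{2} = \left(\sqrt{307} + \frac{1}{36}\right)^{2} = \left(\frac{1}{36} + \sqrt{307}\right)^{2}$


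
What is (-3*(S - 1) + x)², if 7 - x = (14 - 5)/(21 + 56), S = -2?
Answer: 1495729/5929 ≈ 252.27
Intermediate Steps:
x = 530/77 (x = 7 - (14 - 5)/(21 + 56) = 7 - 9/77 = 530/77 ≈ 6.8831)
(-3*(S - 1) + x)² = (-3*(-2 - 1) + 530/77)² = (-3*(-3) + 530/77)² = (9 + 530/77)² = (1223/77)² = 1495729/5929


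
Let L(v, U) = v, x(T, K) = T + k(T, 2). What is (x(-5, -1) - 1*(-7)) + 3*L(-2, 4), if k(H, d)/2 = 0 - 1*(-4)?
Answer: 4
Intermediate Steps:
k(H, d) = 8 (k(H, d) = 2*(0 - 1*(-4)) = 2*(0 + 4) = 2*4 = 8)
x(T, K) = 8 + T (x(T, K) = T + 8 = 8 + T)
(x(-5, -1) - 1*(-7)) + 3*L(-2, 4) = ((8 - 5) - 1*(-7)) + 3*(-2) = (3 + 7) - 6 = 10 - 6 = 4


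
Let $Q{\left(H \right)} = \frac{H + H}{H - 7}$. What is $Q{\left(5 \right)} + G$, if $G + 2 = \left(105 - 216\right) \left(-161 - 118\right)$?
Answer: $30962$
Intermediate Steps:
$Q{\left(H \right)} = \frac{2 H}{-7 + H}$
$G = 30967$ ($G = -2 + \left(105 - 216\right) \left(-161 - 118\right) = -2 - -30969 = -2 + 30969 = 30967$)
$Q{\left(5 \right)} + G = 2 \cdot 5 \frac{1}{-7 + 5} + 30967 = 2 \cdot 5 \frac{1}{-2} + 30967 = 2 \cdot 5 \left(- \frac{1}{2}\right) + 30967 = -5 + 30967 = 30962$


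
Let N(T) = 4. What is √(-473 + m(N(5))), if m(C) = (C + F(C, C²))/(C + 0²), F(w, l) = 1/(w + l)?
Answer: I*√188795/20 ≈ 21.725*I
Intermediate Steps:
F(w, l) = 1/(l + w)
m(C) = (C + 1/(C + C²))/C (m(C) = (C + 1/(C² + C))/(C + 0²) = (C + 1/(C + C²))/(C + 0) = (C + 1/(C + C²))/C)
√(-473 + m(N(5))) = √(-473 + (1 + 4²*(1 + 4))/(4²*(1 + 4))) = √(-473 + (1/16)*(1 + 16*5)/5) = √(-473 + (1/16)*(⅕)*(1 + 80)) = √(-473 + (1/16)*(⅕)*81) = √(-473 + 81/80) = √(-37759/80) = I*√188795/20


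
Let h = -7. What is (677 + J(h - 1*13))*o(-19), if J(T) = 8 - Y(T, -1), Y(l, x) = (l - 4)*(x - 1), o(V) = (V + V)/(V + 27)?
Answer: -12103/4 ≈ -3025.8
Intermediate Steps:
o(V) = 2*V/(27 + V) (o(V) = (2*V)/(27 + V) = 2*V/(27 + V))
Y(l, x) = (-1 + x)*(-4 + l) (Y(l, x) = (-4 + l)*(-1 + x) = (-1 + x)*(-4 + l))
J(T) = 2*T (J(T) = 8 - (4 - T - 4*(-1) + T*(-1)) = 8 - (4 - T + 4 - T) = 8 - (8 - 2*T) = 8 + (-8 + 2*T) = 2*T)
(677 + J(h - 1*13))*o(-19) = (677 + 2*(-7 - 1*13))*(2*(-19)/(27 - 19)) = (677 + 2*(-7 - 13))*(2*(-19)/8) = (677 + 2*(-20))*(2*(-19)*(⅛)) = (677 - 40)*(-19/4) = 637*(-19/4) = -12103/4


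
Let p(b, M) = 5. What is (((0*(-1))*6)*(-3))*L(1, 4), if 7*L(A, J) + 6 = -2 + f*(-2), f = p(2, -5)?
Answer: 0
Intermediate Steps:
f = 5
L(A, J) = -18/7 (L(A, J) = -6/7 + (-2 + 5*(-2))/7 = -6/7 + (-2 - 10)/7 = -6/7 + (⅐)*(-12) = -6/7 - 12/7 = -18/7)
(((0*(-1))*6)*(-3))*L(1, 4) = (((0*(-1))*6)*(-3))*(-18/7) = ((0*6)*(-3))*(-18/7) = (0*(-3))*(-18/7) = 0*(-18/7) = 0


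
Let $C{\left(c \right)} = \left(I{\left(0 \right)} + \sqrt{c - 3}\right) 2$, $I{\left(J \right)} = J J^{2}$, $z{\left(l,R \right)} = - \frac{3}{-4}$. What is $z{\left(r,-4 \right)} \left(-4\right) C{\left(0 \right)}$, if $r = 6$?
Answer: $- 6 i \sqrt{3} \approx - 10.392 i$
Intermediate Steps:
$z{\left(l,R \right)} = \frac{3}{4}$ ($z{\left(l,R \right)} = \left(-3\right) \left(- \frac{1}{4}\right) = \frac{3}{4}$)
$I{\left(J \right)} = J^{3}$
$C{\left(c \right)} = 2 \sqrt{-3 + c}$ ($C{\left(c \right)} = \left(0^{3} + \sqrt{c - 3}\right) 2 = \left(0 + \sqrt{-3 + c}\right) 2 = \sqrt{-3 + c} 2 = 2 \sqrt{-3 + c}$)
$z{\left(r,-4 \right)} \left(-4\right) C{\left(0 \right)} = \frac{3}{4} \left(-4\right) 2 \sqrt{-3 + 0} = - 3 \cdot 2 \sqrt{-3} = - 3 \cdot 2 i \sqrt{3} = - 6 i \sqrt{3}$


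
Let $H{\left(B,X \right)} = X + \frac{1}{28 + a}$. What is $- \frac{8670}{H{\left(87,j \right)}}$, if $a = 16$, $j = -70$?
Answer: $\frac{381480}{3079} \approx 123.9$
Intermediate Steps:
$H{\left(B,X \right)} = \frac{1}{44} + X$ ($H{\left(B,X \right)} = X + \frac{1}{28 + 16} = X + \frac{1}{44} = \frac{1}{44} + X$)
$- \frac{8670}{H{\left(87,j \right)}} = - \frac{8670}{\frac{1}{44} - 70} = - \frac{8670}{- \frac{3079}{44}} = \left(-8670\right) \left(- \frac{44}{3079}\right) = \frac{381480}{3079}$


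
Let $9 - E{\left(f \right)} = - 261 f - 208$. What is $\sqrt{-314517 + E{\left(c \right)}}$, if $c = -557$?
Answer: $i \sqrt{459677} \approx 678.0 i$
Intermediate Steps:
$E{\left(f \right)} = 217 + 261 f$ ($E{\left(f \right)} = 9 - \left(- 261 f - 208\right) = 9 - \left(-208 - 261 f\right) = 9 + \left(208 + 261 f\right) = 217 + 261 f$)
$\sqrt{-314517 + E{\left(c \right)}} = \sqrt{-314517 + \left(217 + 261 \left(-557\right)\right)} = \sqrt{-314517 + \left(217 - 145377\right)} = \sqrt{-314517 - 145160} = \sqrt{-459677} = i \sqrt{459677}$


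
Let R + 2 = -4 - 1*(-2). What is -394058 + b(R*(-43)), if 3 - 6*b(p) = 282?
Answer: -788209/2 ≈ -3.9410e+5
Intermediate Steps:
R = -4 (R = -2 + (-4 - 1*(-2)) = -2 + (-4 + 2) = -2 - 2 = -4)
b(p) = -93/2 (b(p) = ½ - ⅙*282 = ½ - 47 = -93/2)
-394058 + b(R*(-43)) = -394058 - 93/2 = -788209/2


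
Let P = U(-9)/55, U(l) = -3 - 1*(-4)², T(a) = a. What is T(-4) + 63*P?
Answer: -1417/55 ≈ -25.764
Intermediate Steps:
U(l) = -19 (U(l) = -3 - 1*16 = -3 - 16 = -19)
P = -19/55 ≈ -0.34545
T(-4) + 63*P = -4 + 63*(-19/55) = -4 - 1197/55 = -1417/55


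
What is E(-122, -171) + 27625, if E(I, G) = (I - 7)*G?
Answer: 49684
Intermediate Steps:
E(I, G) = G*(-7 + I) (E(I, G) = (-7 + I)*G = G*(-7 + I))
E(-122, -171) + 27625 = -171*(-7 - 122) + 27625 = -171*(-129) + 27625 = 22059 + 27625 = 49684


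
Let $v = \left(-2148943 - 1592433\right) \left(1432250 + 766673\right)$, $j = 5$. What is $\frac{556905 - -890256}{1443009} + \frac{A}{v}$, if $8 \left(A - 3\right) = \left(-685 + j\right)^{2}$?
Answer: $\frac{3968596730060344167}{3957210592994302144} \approx 1.0029$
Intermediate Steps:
$v = -8226997738048$ ($v = \left(-3741376\right) 2198923 = -8226997738048$)
$A = 57803$ ($A = 3 + \frac{\left(-685 + 5\right)^{2}}{8} = 3 + \frac{\left(-680\right)^{2}}{8} = 3 + \frac{1}{8} \cdot 462400 = 3 + 57800 = 57803$)
$\frac{556905 - -890256}{1443009} + \frac{A}{v} = \frac{556905 - -890256}{1443009} + \frac{57803}{-8226997738048} = \left(556905 + 890256\right) \frac{1}{1443009} + 57803 \left(- \frac{1}{8226997738048}\right) = 1447161 \cdot \frac{1}{1443009} - \frac{57803}{8226997738048} = \frac{482387}{481003} - \frac{57803}{8226997738048} = \frac{3968596730060344167}{3957210592994302144}$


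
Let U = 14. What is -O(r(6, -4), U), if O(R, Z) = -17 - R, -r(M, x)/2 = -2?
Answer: 21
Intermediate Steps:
r(M, x) = 4 (r(M, x) = -2*(-2) = 4)
-O(r(6, -4), U) = -(-17 - 1*4) = -(-17 - 4) = -1*(-21) = 21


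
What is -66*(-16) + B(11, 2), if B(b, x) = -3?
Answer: 1053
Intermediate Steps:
-66*(-16) + B(11, 2) = -66*(-16) - 3 = 1056 - 3 = 1053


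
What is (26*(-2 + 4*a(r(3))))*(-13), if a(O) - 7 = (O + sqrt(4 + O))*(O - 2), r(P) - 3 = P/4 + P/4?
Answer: -23998 - 1690*sqrt(34) ≈ -33852.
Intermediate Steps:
r(P) = 3 + P/2 (r(P) = 3 + (P/4 + P/4) = 3 + P/2)
a(O) = 7 + (-2 + O)*(O + sqrt(4 + O)) (a(O) = 7 + (O + sqrt(4 + O))*(O - 2) = 7 + (O + sqrt(4 + O))*(-2 + O) = 7 + (-2 + O)*(O + sqrt(4 + O)))
(26*(-2 + 4*a(r(3))))*(-13) = (26*(-2 + 4*(7 + (3 + (1/2)*3)**2 - 2*(3 + (1/2)*3) - 2*sqrt(4 + (3 + (1/2)*3)) + (3 + (1/2)*3)*sqrt(4 + (3 + (1/2)*3)))))*(-13) = (26*(-2 + 4*(7 + (3 + 3/2)**2 - 2*(3 + 3/2) - 2*sqrt(4 + (3 + 3/2)) + (3 + 3/2)*sqrt(4 + (3 + 3/2)))))*(-13) = (26*(-2 + 4*(7 + (9/2)**2 - 2*9/2 - 2*sqrt(4 + 9/2) + 9*sqrt(4 + 9/2)/2)))*(-13) = (26*(-2 + 4*(7 + 81/4 - 9 - sqrt(34) + 9*sqrt(17/2)/2)))*(-13) = (26*(-2 + 4*(7 + 81/4 - 9 - sqrt(34) + 9*(sqrt(34)/2)/2)))*(-13) = (26*(-2 + 4*(7 + 81/4 - 9 - sqrt(34) + 9*sqrt(34)/4)))*(-13) = (26*(-2 + 4*(73/4 + 5*sqrt(34)/4)))*(-13) = (26*(-2 + (73 + 5*sqrt(34))))*(-13) = (26*(71 + 5*sqrt(34)))*(-13) = (1846 + 130*sqrt(34))*(-13) = -23998 - 1690*sqrt(34)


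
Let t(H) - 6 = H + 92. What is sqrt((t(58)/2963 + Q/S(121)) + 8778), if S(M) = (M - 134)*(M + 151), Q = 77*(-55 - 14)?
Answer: sqrt(60233811631216197)/2619292 ≈ 93.699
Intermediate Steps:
t(H) = 98 + H (t(H) = 6 + (H + 92) = 6 + (92 + H) = 98 + H)
Q = -5313 (Q = 77*(-69) = -5313)
S(M) = (-134 + M)*(151 + M)
sqrt((t(58)/2963 + Q/S(121)) + 8778) = sqrt(((98 + 58)/2963 - 5313/(-20234 + 121**2 + 17*121)) + 8778) = sqrt((156*(1/2963) - 5313/(-20234 + 14641 + 2057)) + 8778) = sqrt((156/2963 - 5313/(-3536)) + 8778) = sqrt((156/2963 - 5313*(-1/3536)) + 8778) = sqrt((156/2963 + 5313/3536) + 8778) = sqrt(16294035/10477168 + 8778) = sqrt(91984874739/10477168) = sqrt(60233811631216197)/2619292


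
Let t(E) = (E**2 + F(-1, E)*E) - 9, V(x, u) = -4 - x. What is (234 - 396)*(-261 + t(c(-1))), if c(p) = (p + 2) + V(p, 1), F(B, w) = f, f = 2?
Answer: 43740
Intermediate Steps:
F(B, w) = 2
c(p) = -2 (c(p) = (p + 2) + (-4 - p) = (2 + p) + (-4 - p) = -2)
t(E) = -9 + E**2 + 2*E (t(E) = (E**2 + 2*E) - 9 = -9 + E**2 + 2*E)
(234 - 396)*(-261 + t(c(-1))) = (234 - 396)*(-261 + (-9 + (-2)**2 + 2*(-2))) = -162*(-261 + (-9 + 4 - 4)) = -162*(-261 - 9) = -162*(-270) = 43740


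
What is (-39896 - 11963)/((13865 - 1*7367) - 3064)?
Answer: -51859/3434 ≈ -15.102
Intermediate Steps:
(-39896 - 11963)/((13865 - 1*7367) - 3064) = -51859/((13865 - 7367) - 3064) = -51859/(6498 - 3064) = -51859/3434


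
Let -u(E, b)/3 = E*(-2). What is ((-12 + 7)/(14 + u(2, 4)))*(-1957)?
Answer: 9785/26 ≈ 376.35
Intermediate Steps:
u(E, b) = 6*E (u(E, b) = -3*E*(-2) = -(-6)*E = 6*E)
((-12 + 7)/(14 + u(2, 4)))*(-1957) = ((-12 + 7)/(14 + 6*2))*(-1957) = -5/(14 + 12)*(-1957) = -5/26*(-1957) = 9785/26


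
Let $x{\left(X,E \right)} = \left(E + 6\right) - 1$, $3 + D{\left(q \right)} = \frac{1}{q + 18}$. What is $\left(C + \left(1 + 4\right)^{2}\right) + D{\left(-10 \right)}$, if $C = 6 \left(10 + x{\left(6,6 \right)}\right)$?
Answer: $\frac{1185}{8} \approx 148.13$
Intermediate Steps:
$D{\left(q \right)} = -3 + \frac{1}{18 + q}$ ($D{\left(q \right)} = -3 + \frac{1}{q + 18} = -3 + \frac{1}{18 + q}$)
$x{\left(X,E \right)} = 5 + E$ ($x{\left(X,E \right)} = \left(6 + E\right) - 1 = 5 + E$)
$C = 126$ ($C = 6 \left(10 + \left(5 + 6\right)\right) = 6 \left(10 + 11\right) = 6 \cdot 21 = 126$)
$\left(C + \left(1 + 4\right)^{2}\right) + D{\left(-10 \right)} = \left(126 + \left(1 + 4\right)^{2}\right) + \frac{-53 - -30}{18 - 10} = \left(126 + 5^{2}\right) + \frac{-53 + 30}{8} = \left(126 + 25\right) + \frac{1}{8} \left(-23\right) = 151 - \frac{23}{8} = \frac{1185}{8}$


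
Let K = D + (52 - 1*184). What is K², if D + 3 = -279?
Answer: 171396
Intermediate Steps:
D = -282 (D = -3 - 279 = -282)
K = -414 (K = -282 + (52 - 1*184) = -282 + (52 - 184) = -282 - 132 = -414)
K² = (-414)² = 171396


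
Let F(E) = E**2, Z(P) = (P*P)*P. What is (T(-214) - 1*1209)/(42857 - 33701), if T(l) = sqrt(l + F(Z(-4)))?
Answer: -403/3052 + sqrt(3882)/9156 ≈ -0.12524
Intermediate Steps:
Z(P) = P**3 (Z(P) = P**2*P = P**3)
T(l) = sqrt(4096 + l) (T(l) = sqrt(l + ((-4)**3)**2) = sqrt(l + (-64)**2) = sqrt(l + 4096) = sqrt(4096 + l))
(T(-214) - 1*1209)/(42857 - 33701) = (sqrt(4096 - 214) - 1*1209)/(42857 - 33701) = (sqrt(3882) - 1209)/9156 = (-1209 + sqrt(3882))*(1/9156) = -403/3052 + sqrt(3882)/9156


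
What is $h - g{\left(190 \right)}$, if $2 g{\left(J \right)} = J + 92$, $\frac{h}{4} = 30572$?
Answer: $122147$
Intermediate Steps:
$h = 122288$ ($h = 4 \cdot 30572 = 122288$)
$g{\left(J \right)} = 46 + \frac{J}{2}$ ($g{\left(J \right)} = \frac{J + 92}{2} = \frac{92 + J}{2} = 46 + \frac{J}{2}$)
$h - g{\left(190 \right)} = 122288 - \left(46 + \frac{1}{2} \cdot 190\right) = 122288 - \left(46 + 95\right) = 122288 - 141 = 122147$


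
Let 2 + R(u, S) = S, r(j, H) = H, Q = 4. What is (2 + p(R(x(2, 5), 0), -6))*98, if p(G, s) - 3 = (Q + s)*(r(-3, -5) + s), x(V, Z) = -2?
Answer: 2646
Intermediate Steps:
R(u, S) = -2 + S
p(G, s) = 3 + (-5 + s)*(4 + s) (p(G, s) = 3 + (4 + s)*(-5 + s) = 3 + (-5 + s)*(4 + s))
(2 + p(R(x(2, 5), 0), -6))*98 = (2 + (-17 + (-6)² - 1*(-6)))*98 = (2 + (-17 + 36 + 6))*98 = (2 + 25)*98 = 27*98 = 2646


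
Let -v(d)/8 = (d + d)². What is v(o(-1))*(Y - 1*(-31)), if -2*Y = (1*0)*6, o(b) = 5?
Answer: -24800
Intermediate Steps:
v(d) = -32*d² (v(d) = -8*(d + d)² = -8*4*d² = -32*d²)
Y = 0 (Y = -1*0*6/2 = -0*6 = -½*0 = 0)
v(o(-1))*(Y - 1*(-31)) = (-32*5²)*(0 - 1*(-31)) = (-32*25)*(0 + 31) = -800*31 = -24800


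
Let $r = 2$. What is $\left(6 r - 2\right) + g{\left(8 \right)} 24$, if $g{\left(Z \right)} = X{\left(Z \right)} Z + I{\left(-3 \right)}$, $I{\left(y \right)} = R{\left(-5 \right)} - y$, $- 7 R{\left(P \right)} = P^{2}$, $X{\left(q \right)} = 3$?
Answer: $\frac{4006}{7} \approx 572.29$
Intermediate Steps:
$R{\left(P \right)} = - \frac{P^{2}}{7}$
$I{\left(y \right)} = - \frac{25}{7} - y$ ($I{\left(y \right)} = - \frac{\left(-5\right)^{2}}{7} - y = \left(- \frac{1}{7}\right) 25 - y = - \frac{25}{7} - y$)
$g{\left(Z \right)} = - \frac{4}{7} + 3 Z$ ($g{\left(Z \right)} = 3 Z - \frac{4}{7} = - \frac{4}{7} + 3 Z$)
$\left(6 r - 2\right) + g{\left(8 \right)} 24 = \left(6 \cdot 2 - 2\right) + \left(- \frac{4}{7} + 3 \cdot 8\right) 24 = \left(12 - 2\right) + \left(- \frac{4}{7} + 24\right) 24 = 10 + \frac{164}{7} \cdot 24 = 10 + \frac{3936}{7} = \frac{4006}{7}$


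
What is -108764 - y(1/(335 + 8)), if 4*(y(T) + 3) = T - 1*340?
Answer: -149103473/1372 ≈ -1.0868e+5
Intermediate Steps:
y(T) = -88 + T/4 (y(T) = -3 + (T - 1*340)/4 = -3 + (T - 340)/4 = -3 + (-340 + T)/4 = -3 + (-85 + T/4) = -88 + T/4)
-108764 - y(1/(335 + 8)) = -108764 - (-88 + 1/(4*(335 + 8))) = -108764 - (-88 + (¼)/343) = -108764 - (-88 + (¼)*(1/343)) = -108764 - (-88 + 1/1372) = -108764 - 1*(-120735/1372) = -108764 + 120735/1372 = -149103473/1372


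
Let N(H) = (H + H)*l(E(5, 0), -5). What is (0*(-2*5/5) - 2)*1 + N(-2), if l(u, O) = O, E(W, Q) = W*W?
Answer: 18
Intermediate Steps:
E(W, Q) = W**2
N(H) = -10*H (N(H) = (H + H)*(-5) = (2*H)*(-5) = -10*H)
(0*(-2*5/5) - 2)*1 + N(-2) = (0*(-2*5/5) - 2)*1 - 10*(-2) = (0*(-10*1/5) - 2)*1 + 20 = (0*(-2) - 2)*1 + 20 = (0 - 2)*1 + 20 = -2*1 + 20 = -2 + 20 = 18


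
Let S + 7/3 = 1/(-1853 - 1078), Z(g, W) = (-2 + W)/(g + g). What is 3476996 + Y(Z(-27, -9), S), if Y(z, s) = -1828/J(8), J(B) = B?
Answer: 6953535/2 ≈ 3.4768e+6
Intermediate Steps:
Z(g, W) = (-2 + W)/(2*g) (Z(g, W) = (-2 + W)/((2*g)) = (-2 + W)*(1/(2*g)) = (-2 + W)/(2*g))
S = -2280/977 (S = -7/3 + 1/(-1853 - 1078) = -7/3 + 1/(-2931) = -7/3 - 1/2931 = -2280/977 ≈ -2.3337)
Y(z, s) = -457/2 (Y(z, s) = -1828/8 = -1828*⅛ = -457/2)
3476996 + Y(Z(-27, -9), S) = 3476996 - 457/2 = 6953535/2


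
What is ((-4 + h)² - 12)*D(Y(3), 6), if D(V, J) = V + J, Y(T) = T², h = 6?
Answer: -120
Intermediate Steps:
D(V, J) = J + V
((-4 + h)² - 12)*D(Y(3), 6) = ((-4 + 6)² - 12)*(6 + 3²) = (2² - 12)*(6 + 9) = (4 - 12)*15 = -8*15 = -120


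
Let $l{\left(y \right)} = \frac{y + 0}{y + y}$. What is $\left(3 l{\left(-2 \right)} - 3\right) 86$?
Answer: $-129$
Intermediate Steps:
$l{\left(y \right)} = \frac{1}{2}$ ($l{\left(y \right)} = \frac{y}{2 y} = y \frac{1}{2 y} = \frac{1}{2}$)
$\left(3 l{\left(-2 \right)} - 3\right) 86 = \left(3 \cdot \frac{1}{2} - 3\right) 86 = \left(\frac{3}{2} - 3\right) 86 = \left(- \frac{3}{2}\right) 86 = -129$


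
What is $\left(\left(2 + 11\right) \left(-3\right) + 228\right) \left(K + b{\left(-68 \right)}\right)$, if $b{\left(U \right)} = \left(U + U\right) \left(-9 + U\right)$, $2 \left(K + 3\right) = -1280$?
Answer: $1857681$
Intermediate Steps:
$K = -643$ ($K = -3 + \frac{1}{2} \left(-1280\right) = -3 - 640 = -643$)
$b{\left(U \right)} = 2 U \left(-9 + U\right)$
$\left(\left(2 + 11\right) \left(-3\right) + 228\right) \left(K + b{\left(-68 \right)}\right) = \left(\left(2 + 11\right) \left(-3\right) + 228\right) \left(-643 + 2 \left(-68\right) \left(-9 - 68\right)\right) = \left(13 \left(-3\right) + 228\right) \left(-643 + 2 \left(-68\right) \left(-77\right)\right) = \left(-39 + 228\right) \left(-643 + 10472\right) = 189 \cdot 9829 = 1857681$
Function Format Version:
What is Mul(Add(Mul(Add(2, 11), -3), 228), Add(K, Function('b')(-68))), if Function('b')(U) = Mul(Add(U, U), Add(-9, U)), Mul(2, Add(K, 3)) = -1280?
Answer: 1857681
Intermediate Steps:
K = -643 (K = Add(-3, Mul(Rational(1, 2), -1280)) = Add(-3, -640) = -643)
Function('b')(U) = Mul(2, U, Add(-9, U)) (Function('b')(U) = Mul(Mul(2, U), Add(-9, U)) = Mul(2, U, Add(-9, U)))
Mul(Add(Mul(Add(2, 11), -3), 228), Add(K, Function('b')(-68))) = Mul(Add(Mul(Add(2, 11), -3), 228), Add(-643, Mul(2, -68, Add(-9, -68)))) = Mul(Add(Mul(13, -3), 228), Add(-643, Mul(2, -68, -77))) = Mul(Add(-39, 228), Add(-643, 10472)) = Mul(189, 9829) = 1857681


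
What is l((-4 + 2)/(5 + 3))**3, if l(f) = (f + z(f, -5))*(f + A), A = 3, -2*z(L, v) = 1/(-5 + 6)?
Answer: -35937/4096 ≈ -8.7737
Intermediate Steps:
z(L, v) = -1/2 (z(L, v) = -1/(2*(-5 + 6)) = -1/2/1 = -1/2*1 = -1/2)
l(f) = (3 + f)*(-1/2 + f) (l(f) = (f - 1/2)*(f + 3) = (-1/2 + f)*(3 + f) = (3 + f)*(-1/2 + f))
l((-4 + 2)/(5 + 3))**3 = (-3/2 + ((-4 + 2)/(5 + 3))**2 + 5*((-4 + 2)/(5 + 3))/2)**3 = (-3/2 + (-2/8)**2 + 5*(-2/8)/2)**3 = (-3/2 + (-2*1/8)**2 + 5*(-2*1/8)/2)**3 = (-3/2 + (-1/4)**2 + (5/2)*(-1/4))**3 = (-3/2 + 1/16 - 5/8)**3 = (-33/16)**3 = -35937/4096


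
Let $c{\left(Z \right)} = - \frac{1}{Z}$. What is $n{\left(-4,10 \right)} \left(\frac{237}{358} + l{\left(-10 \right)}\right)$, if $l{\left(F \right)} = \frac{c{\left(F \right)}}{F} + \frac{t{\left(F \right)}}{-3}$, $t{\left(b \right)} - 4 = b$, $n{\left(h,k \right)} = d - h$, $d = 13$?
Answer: $\frac{807007}{17900} \approx 45.084$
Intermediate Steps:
$n{\left(h,k \right)} = 13 - h$
$t{\left(b \right)} = 4 + b$
$l{\left(F \right)} = - \frac{4}{3} - \frac{1}{F^{2}} - \frac{F}{3}$ ($l{\left(F \right)} = \frac{\left(-1\right) \frac{1}{F}}{F} + \frac{4 + F}{-3} = - \frac{1}{F^{2}} + \left(4 + F\right) \left(- \frac{1}{3}\right) = - \frac{1}{F^{2}} - \left(\frac{4}{3} + \frac{F}{3}\right) = - \frac{4}{3} - \frac{1}{F^{2}} - \frac{F}{3}$)
$n{\left(-4,10 \right)} \left(\frac{237}{358} + l{\left(-10 \right)}\right) = \left(13 - -4\right) \left(\frac{237}{358} - - \frac{199}{100}\right) = \left(13 + 4\right) \left(237 \cdot \frac{1}{358} - - \frac{199}{100}\right) = 17 \left(\frac{237}{358} - - \frac{199}{100}\right) = 17 \left(\frac{237}{358} + \frac{199}{100}\right) = 17 \cdot \frac{47471}{17900} = \frac{807007}{17900}$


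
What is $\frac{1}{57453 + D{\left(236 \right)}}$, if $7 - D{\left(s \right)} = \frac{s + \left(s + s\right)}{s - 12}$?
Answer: $\frac{56}{3217583} \approx 1.7404 \cdot 10^{-5}$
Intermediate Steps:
$D{\left(s \right)} = 7 - \frac{3 s}{-12 + s}$ ($D{\left(s \right)} = 7 - \frac{s + \left(s + s\right)}{s - 12} = 7 - \frac{s + 2 s}{-12 + s} = 7 - \frac{3 s}{-12 + s}$)
$\frac{1}{57453 + D{\left(236 \right)}} = \frac{1}{57453 + \frac{4 \left(-21 + 236\right)}{-12 + 236}} = \frac{1}{57453 + 4 \cdot \frac{1}{224} \cdot 215} = \frac{1}{57453 + \frac{215}{56}} = \frac{1}{\frac{3217583}{56}} = \frac{56}{3217583}$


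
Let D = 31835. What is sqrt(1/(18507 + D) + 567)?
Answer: sqrt(1436957768930)/50342 ≈ 23.812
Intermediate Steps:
sqrt(1/(18507 + D) + 567) = sqrt(1/(18507 + 31835) + 567) = sqrt(1/50342 + 567) = sqrt(28543915/50342) = sqrt(1436957768930)/50342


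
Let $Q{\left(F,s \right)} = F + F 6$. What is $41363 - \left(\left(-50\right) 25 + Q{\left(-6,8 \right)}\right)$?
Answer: $42655$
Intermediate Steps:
$Q{\left(F,s \right)} = 7 F$ ($Q{\left(F,s \right)} = F + 6 F = 7 F$)
$41363 - \left(\left(-50\right) 25 + Q{\left(-6,8 \right)}\right) = 41363 - \left(\left(-50\right) 25 + 7 \left(-6\right)\right) = 41363 - \left(-1250 - 42\right) = 41363 - -1292 = 41363 + 1292 = 42655$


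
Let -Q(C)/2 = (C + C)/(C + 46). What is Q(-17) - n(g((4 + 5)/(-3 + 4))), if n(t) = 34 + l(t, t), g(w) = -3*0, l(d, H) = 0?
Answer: -918/29 ≈ -31.655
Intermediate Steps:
Q(C) = -4*C/(46 + C) (Q(C) = -2*(C + C)/(C + 46) = -2*2*C/(46 + C) = -4*C/(46 + C))
g(w) = 0
n(t) = 34 (n(t) = 34 + 0 = 34)
Q(-17) - n(g((4 + 5)/(-3 + 4))) = -4*(-17)/(46 - 17) - 1*34 = -4*(-17)/29 - 34 = -4*(-17)*1/29 - 34 = 68/29 - 34 = -918/29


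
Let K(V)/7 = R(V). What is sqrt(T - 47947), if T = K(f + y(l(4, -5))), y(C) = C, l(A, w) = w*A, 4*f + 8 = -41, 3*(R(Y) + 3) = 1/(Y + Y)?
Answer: I*sqrt(798236090)/129 ≈ 219.02*I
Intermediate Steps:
R(Y) = -3 + 1/(6*Y) (R(Y) = -3 + 1/(3*(Y + Y)) = -3 + 1/(3*((2*Y))) = -3 + (1/(2*Y))/3 = -3 + 1/(6*Y))
f = -49/4 (f = -2 + (1/4)*(-41) = -2 - 41/4 = -49/4 ≈ -12.250)
l(A, w) = A*w
K(V) = -21 + 7/(6*V) (K(V) = 7*(-3 + 1/(6*V)) = -21 + 7/(6*V))
T = -8141/387 (T = -21 + 7/(6*(-49/4 + 4*(-5))) = -21 + 7/(6*(-49/4 - 20)) = -21 + 7/(6*(-129/4)) = -21 + (7/6)*(-4/129) = -21 - 14/387 = -8141/387 ≈ -21.036)
sqrt(T - 47947) = sqrt(-8141/387 - 47947) = sqrt(-18563630/387) = I*sqrt(798236090)/129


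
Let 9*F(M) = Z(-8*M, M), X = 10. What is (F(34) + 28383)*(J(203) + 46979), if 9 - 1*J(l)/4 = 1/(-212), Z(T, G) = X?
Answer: 636546730772/477 ≈ 1.3345e+9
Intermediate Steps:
Z(T, G) = 10
J(l) = 1909/53 (J(l) = 36 - 4/(-212) = 36 - 4*(-1/212) = 36 + 1/53 = 1909/53)
F(M) = 10/9 (F(M) = (⅑)*10 = 10/9)
(F(34) + 28383)*(J(203) + 46979) = (10/9 + 28383)*(1909/53 + 46979) = (255457/9)*(2491796/53) = 636546730772/477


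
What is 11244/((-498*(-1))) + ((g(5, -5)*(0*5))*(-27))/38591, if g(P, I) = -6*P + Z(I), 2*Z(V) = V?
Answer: 1874/83 ≈ 22.578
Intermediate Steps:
Z(V) = V/2
g(P, I) = I/2 - 6*P (g(P, I) = -6*P + I/2 = I/2 - 6*P)
11244/((-498*(-1))) + ((g(5, -5)*(0*5))*(-27))/38591 = 11244/((-498*(-1))) + ((((½)*(-5) - 6*5)*(0*5))*(-27))/38591 = 11244/498 + (((-5/2 - 30)*0)*(-27))*(1/38591) = 11244*(1/498) + (-65/2*0*(-27))*(1/38591) = 1874/83 + (0*(-27))*(1/38591) = 1874/83 + 0*(1/38591) = 1874/83 + 0 = 1874/83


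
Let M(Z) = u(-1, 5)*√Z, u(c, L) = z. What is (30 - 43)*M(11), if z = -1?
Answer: 13*√11 ≈ 43.116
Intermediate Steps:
u(c, L) = -1
M(Z) = -√Z
(30 - 43)*M(11) = (30 - 43)*(-√11) = -(-13)*√11 = 13*√11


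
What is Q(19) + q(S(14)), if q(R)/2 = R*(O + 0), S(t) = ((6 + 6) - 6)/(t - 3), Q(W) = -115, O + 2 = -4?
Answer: -1337/11 ≈ -121.55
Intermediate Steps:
O = -6 (O = -2 - 4 = -6)
S(t) = 6/(-3 + t) (S(t) = (12 - 6)/(-3 + t) = 6/(-3 + t))
q(R) = -12*R (q(R) = 2*(R*(-6 + 0)) = 2*(R*(-6)) = 2*(-6*R) = -12*R)
Q(19) + q(S(14)) = -115 - 72/(-3 + 14) = -115 - 72/11 = -1337/11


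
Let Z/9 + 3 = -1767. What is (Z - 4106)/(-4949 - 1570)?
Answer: 20036/6519 ≈ 3.0735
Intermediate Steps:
Z = -15930 (Z = -27 + 9*(-1767) = -27 - 15903 = -15930)
(Z - 4106)/(-4949 - 1570) = (-15930 - 4106)/(-4949 - 1570) = -20036/(-6519) = -20036*(-1/6519) = 20036/6519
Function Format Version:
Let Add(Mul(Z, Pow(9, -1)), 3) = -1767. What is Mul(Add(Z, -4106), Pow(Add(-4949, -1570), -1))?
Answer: Rational(20036, 6519) ≈ 3.0735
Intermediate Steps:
Z = -15930 (Z = Add(-27, Mul(9, -1767)) = Add(-27, -15903) = -15930)
Mul(Add(Z, -4106), Pow(Add(-4949, -1570), -1)) = Mul(Add(-15930, -4106), Pow(Add(-4949, -1570), -1)) = Mul(-20036, Pow(-6519, -1)) = Mul(-20036, Rational(-1, 6519)) = Rational(20036, 6519)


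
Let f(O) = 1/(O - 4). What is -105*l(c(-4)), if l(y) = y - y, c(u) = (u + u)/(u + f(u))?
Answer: 0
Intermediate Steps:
f(O) = 1/(-4 + O)
c(u) = 2*u/(u + 1/(-4 + u)) (c(u) = (u + u)/(u + 1/(-4 + u)) = (2*u)/(u + 1/(-4 + u)) = 2*u/(u + 1/(-4 + u)))
l(y) = 0
-105*l(c(-4)) = -105*0 = 0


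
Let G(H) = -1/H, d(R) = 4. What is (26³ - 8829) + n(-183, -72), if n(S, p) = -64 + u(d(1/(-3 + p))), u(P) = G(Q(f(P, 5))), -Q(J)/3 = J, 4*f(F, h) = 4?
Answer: 26050/3 ≈ 8683.3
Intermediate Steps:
f(F, h) = 1 (f(F, h) = (¼)*4 = 1)
Q(J) = -3*J
u(P) = ⅓ (u(P) = -1/((-3*1)) = -1/(-3) = -1*(-⅓) = ⅓)
n(S, p) = -191/3 (n(S, p) = -64 + ⅓ = -191/3)
(26³ - 8829) + n(-183, -72) = (26³ - 8829) - 191/3 = (17576 - 8829) - 191/3 = 8747 - 191/3 = 26050/3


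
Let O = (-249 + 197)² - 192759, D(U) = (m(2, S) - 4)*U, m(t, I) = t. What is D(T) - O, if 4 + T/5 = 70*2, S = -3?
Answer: 188695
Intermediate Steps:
T = 680 (T = -20 + 5*(70*2) = -20 + 5*140 = -20 + 700 = 680)
D(U) = -2*U (D(U) = (2 - 4)*U = -2*U)
O = -190055 (O = (-52)² - 192759 = 2704 - 192759 = -190055)
D(T) - O = -2*680 - 1*(-190055) = -1360 + 190055 = 188695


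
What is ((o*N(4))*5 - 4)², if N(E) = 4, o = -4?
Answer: 7056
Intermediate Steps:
((o*N(4))*5 - 4)² = (-4*4*5 - 4)² = (-16*5 - 4)² = (-80 - 4)² = (-84)² = 7056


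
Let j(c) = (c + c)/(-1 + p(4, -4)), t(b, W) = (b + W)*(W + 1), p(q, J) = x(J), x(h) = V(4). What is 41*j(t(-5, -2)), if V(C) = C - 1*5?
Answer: -287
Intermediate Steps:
V(C) = -5 + C (V(C) = C - 5 = -5 + C)
x(h) = -1 (x(h) = -5 + 4 = -1)
p(q, J) = -1
t(b, W) = (1 + W)*(W + b) (t(b, W) = (W + b)*(1 + W) = (1 + W)*(W + b))
j(c) = -c (j(c) = (c + c)/(-1 - 1) = (2*c)/(-2) = (2*c)*(-½) = -c)
41*j(t(-5, -2)) = 41*(-(-2 - 5 + (-2)² - 2*(-5))) = 41*(-(-2 - 5 + 4 + 10)) = 41*(-1*7) = 41*(-7) = -287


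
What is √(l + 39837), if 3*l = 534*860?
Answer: √192917 ≈ 439.22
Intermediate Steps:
l = 153080 (l = (534*860)/3 = (⅓)*459240 = 153080)
√(l + 39837) = √(153080 + 39837) = √192917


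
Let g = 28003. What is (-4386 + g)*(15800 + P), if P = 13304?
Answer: 687349168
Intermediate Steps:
(-4386 + g)*(15800 + P) = (-4386 + 28003)*(15800 + 13304) = 23617*29104 = 687349168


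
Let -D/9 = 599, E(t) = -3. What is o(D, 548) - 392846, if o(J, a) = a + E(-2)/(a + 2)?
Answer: -215763903/550 ≈ -3.9230e+5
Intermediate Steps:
D = -5391 (D = -9*599 = -5391)
o(J, a) = a - 3/(2 + a) (o(J, a) = a - 3/(a + 2) = a - 3/(2 + a))
o(D, 548) - 392846 = (-3 + 548² + 2*548)/(2 + 548) - 392846 = (-3 + 300304 + 1096)/550 - 392846 = (1/550)*301397 - 392846 = 301397/550 - 392846 = -215763903/550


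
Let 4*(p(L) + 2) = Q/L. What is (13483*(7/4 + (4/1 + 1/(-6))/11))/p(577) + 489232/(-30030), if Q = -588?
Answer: -327262112283/26046020 ≈ -12565.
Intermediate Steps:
p(L) = -2 - 147/L (p(L) = -2 + (-588/L)/4 = -2 - 147/L)
(13483*(7/4 + (4/1 + 1/(-6))/11))/p(577) + 489232/(-30030) = (13483*(7/4 + (4/1 + 1/(-6))/11))/(-2 - 147/577) + 489232/(-30030) = (13483*(7*(¼) + (4*1 + 1*(-⅙))*(1/11)))/(-2 - 147*1/577) + 489232*(-1/30030) = (13483*(7/4 + (4 - ⅙)*(1/11)))/(-2 - 147/577) - 244616/15015 = (13483*(7/4 + (23/6)*(1/11)))/(-1301/577) - 244616/15015 = (13483*(7/4 + 23/66))*(-577/1301) - 244616/15015 = (13483*(277/132))*(-577/1301) - 244616/15015 = (3734791/132)*(-577/1301) - 244616/15015 = -2154974407/171732 - 244616/15015 = -327262112283/26046020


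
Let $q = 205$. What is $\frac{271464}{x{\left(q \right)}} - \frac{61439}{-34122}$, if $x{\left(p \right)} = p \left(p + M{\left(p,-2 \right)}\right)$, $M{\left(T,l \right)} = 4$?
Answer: $\frac{1081386233}{132905190} \approx 8.1365$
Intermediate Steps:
$x{\left(p \right)} = p \left(4 + p\right)$ ($x{\left(p \right)} = p \left(p + 4\right) = p \left(4 + p\right)$)
$\frac{271464}{x{\left(q \right)}} - \frac{61439}{-34122} = \frac{271464}{205 \left(4 + 205\right)} - \frac{61439}{-34122} = \frac{271464}{205 \cdot 209} - - \frac{61439}{34122} = \frac{271464}{42845} + \frac{61439}{34122} = \frac{1081386233}{132905190}$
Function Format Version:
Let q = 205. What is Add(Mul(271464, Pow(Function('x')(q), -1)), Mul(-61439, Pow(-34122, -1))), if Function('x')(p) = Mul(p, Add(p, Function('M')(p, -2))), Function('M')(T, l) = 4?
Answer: Rational(1081386233, 132905190) ≈ 8.1365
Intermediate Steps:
Function('x')(p) = Mul(p, Add(4, p)) (Function('x')(p) = Mul(p, Add(p, 4)) = Mul(p, Add(4, p)))
Add(Mul(271464, Pow(Function('x')(q), -1)), Mul(-61439, Pow(-34122, -1))) = Add(Mul(271464, Pow(Mul(205, Add(4, 205)), -1)), Mul(-61439, Pow(-34122, -1))) = Add(Mul(271464, Pow(Mul(205, 209), -1)), Mul(-61439, Rational(-1, 34122))) = Add(Mul(271464, Pow(42845, -1)), Rational(61439, 34122)) = Add(Mul(271464, Rational(1, 42845)), Rational(61439, 34122)) = Add(Rational(271464, 42845), Rational(61439, 34122)) = Rational(1081386233, 132905190)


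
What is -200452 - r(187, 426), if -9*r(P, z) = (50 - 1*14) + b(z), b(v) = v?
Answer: -601202/3 ≈ -2.0040e+5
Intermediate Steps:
r(P, z) = -4 - z/9 (r(P, z) = -((50 - 1*14) + z)/9 = -((50 - 14) + z)/9 = -(36 + z)/9 = -4 - z/9)
-200452 - r(187, 426) = -200452 - (-4 - ⅑*426) = -200452 - (-4 - 142/3) = -200452 - 1*(-154/3) = -200452 + 154/3 = -601202/3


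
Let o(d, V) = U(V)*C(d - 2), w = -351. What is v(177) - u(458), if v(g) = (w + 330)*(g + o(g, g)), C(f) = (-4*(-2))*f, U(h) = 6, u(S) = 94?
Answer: -180211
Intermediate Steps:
C(f) = 8*f
o(d, V) = -96 + 48*d (o(d, V) = 6*(8*(d - 2)) = 6*(8*(-2 + d)) = 6*(-16 + 8*d) = -96 + 48*d)
v(g) = 2016 - 1029*g (v(g) = (-351 + 330)*(g + (-96 + 48*g)) = -21*(-96 + 49*g) = 2016 - 1029*g)
v(177) - u(458) = (2016 - 1029*177) - 1*94 = (2016 - 182133) - 94 = -180117 - 94 = -180211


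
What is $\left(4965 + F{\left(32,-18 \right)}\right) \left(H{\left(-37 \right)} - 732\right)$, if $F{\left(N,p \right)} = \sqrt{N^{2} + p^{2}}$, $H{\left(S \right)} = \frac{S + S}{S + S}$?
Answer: $-3629415 - 1462 \sqrt{337} \approx -3.6563 \cdot 10^{6}$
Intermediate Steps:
$H{\left(S \right)} = 1$ ($H{\left(S \right)} = \frac{2 S}{2 S} = 2 S \frac{1}{2 S} = 1$)
$\left(4965 + F{\left(32,-18 \right)}\right) \left(H{\left(-37 \right)} - 732\right) = \left(4965 + \sqrt{32^{2} + \left(-18\right)^{2}}\right) \left(1 - 732\right) = \left(4965 + \sqrt{1024 + 324}\right) \left(-731\right) = \left(4965 + \sqrt{1348}\right) \left(-731\right) = \left(4965 + 2 \sqrt{337}\right) \left(-731\right) = -3629415 - 1462 \sqrt{337}$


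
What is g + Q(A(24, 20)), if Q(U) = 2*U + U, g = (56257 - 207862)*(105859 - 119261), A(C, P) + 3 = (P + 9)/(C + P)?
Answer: 89399648931/44 ≈ 2.0318e+9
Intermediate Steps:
A(C, P) = -3 + (9 + P)/(C + P) (A(C, P) = -3 + (P + 9)/(C + P) = -3 + (9 + P)/(C + P))
g = 2031810210 (g = -151605*(-13402) = 2031810210)
Q(U) = 3*U
g + Q(A(24, 20)) = 2031810210 + 3*((9 - 3*24 - 2*20)/(24 + 20)) = 2031810210 + 3*((9 - 72 - 40)/44) = 2031810210 + 3*((1/44)*(-103)) = 2031810210 + 3*(-103/44) = 2031810210 - 309/44 = 89399648931/44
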